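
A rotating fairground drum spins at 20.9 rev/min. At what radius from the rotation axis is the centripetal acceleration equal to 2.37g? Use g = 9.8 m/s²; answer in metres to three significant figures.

ω = 20.9 rev/min × 2π/60 = 2.189 rad/s.
a_c = ω²r = 2.37g ⇒ r = 2.37 × 9.8 / (2.189)² = 23.23/4.790 = 4.849 m.

4.85 m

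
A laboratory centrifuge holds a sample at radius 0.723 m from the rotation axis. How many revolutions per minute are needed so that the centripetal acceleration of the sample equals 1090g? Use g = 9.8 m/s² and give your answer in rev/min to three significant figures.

1160 rev/min

Require ω²r = 1090g, so ω = √(1090 × 9.8/0.723) = 121.6 rad/s.
In rev/min: ω × 60/(2π) = 121.6 × 60/(2π) = 1161 rev/min.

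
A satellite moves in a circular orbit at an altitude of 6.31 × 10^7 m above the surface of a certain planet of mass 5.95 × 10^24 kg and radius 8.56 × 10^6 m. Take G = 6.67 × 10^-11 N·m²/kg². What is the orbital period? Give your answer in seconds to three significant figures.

r = R + h = 8.56 × 10^6 + 6.31 × 10^7 = 7.166 × 10^7 m. Gravity provides the centripetal force: G M m / r² = m v² / r ⇒ v = √(GM/r) = 2353 m/s.
T = 2πr/v = 2π × 7.166 × 10^7 / 2353 = 191300 s.

191000 s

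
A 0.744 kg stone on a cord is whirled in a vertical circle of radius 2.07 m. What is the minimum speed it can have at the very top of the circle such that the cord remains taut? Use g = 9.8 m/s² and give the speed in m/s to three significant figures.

At the highest point the centre is directly below, so both the weight and T act inward: T + mg = mv²/r.
At minimum speed T → 0, so mg = mv_min²/r ⇒ v_min = √(g r) = √(9.8 × 2.07) = 4.504 m/s.

4.50 m/s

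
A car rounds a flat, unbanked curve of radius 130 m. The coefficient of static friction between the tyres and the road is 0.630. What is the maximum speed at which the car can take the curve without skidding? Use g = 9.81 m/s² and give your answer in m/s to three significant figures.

28.3 m/s

The only inward force on a level bend is static friction, so at the limit f_s = μ_s N = μ_s m g = m v²/r.
Mass cancels: v_max = √(μ_s g r) = √(0.630 × 9.81 × 130) = √803.4 = 28.34 m/s.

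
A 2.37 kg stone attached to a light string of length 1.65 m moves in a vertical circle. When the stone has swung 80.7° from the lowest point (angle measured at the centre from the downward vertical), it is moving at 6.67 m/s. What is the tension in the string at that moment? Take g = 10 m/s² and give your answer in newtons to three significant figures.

67.7 N

Take the radial direction toward the centre of the circle as positive. The component of the weight along the string toward the centre is −mg cos φ (φ measured from the bottom), so Newton's second law along the string gives T − mg cos φ = m v²/r.
cos 80.7° = 0.1616, so T = m(v²/r + g cos φ) = 2.37 × ((6.67)²/1.65 + 10.0 × 0.1616) = 2.37 × (26.96 + (1.616)) = 2.37 × 28.58 = 67.73 N.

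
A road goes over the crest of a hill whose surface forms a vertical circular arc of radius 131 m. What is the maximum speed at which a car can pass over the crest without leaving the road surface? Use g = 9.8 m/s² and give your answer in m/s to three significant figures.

35.8 m/s

At the crest the centre of the circle is below the car, so the net downward (centripetal) force is mg − N = mv²/r.
The car leaves the road when N → 0, giving v_max = √(g r) = √(9.8 × 131) = 35.83 m/s.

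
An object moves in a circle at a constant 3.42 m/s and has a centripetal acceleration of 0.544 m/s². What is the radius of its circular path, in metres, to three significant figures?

21.5 m

a_c = v²/r ⇒ r = v²/a_c = (3.42)²/0.544 = 11.70/0.544 = 21.50 m.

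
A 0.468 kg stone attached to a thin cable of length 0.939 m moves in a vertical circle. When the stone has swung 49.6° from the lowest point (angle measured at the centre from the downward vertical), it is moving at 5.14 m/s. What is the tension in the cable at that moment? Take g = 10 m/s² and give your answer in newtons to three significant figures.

Take the radial direction toward the centre of the circle as positive. The component of the weight along the string toward the centre is −mg cos φ (φ measured from the bottom), so Newton's second law along the string gives T − mg cos φ = m v²/r.
cos 49.6° = 0.6481, so T = m(v²/r + g cos φ) = 0.468 × ((5.14)²/0.939 + 10.0 × 0.6481) = 0.468 × (28.14 + (6.481)) = 0.468 × 34.62 = 16.20 N.

16.2 N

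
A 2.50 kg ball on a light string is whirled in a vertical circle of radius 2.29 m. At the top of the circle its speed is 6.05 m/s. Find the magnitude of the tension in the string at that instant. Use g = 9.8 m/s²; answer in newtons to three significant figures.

At the top, both T and the weight mg point inward (toward the centre), so T + mg = mv²/r.
T = m(v²/r − g) = 2.50 × ((6.05)²/2.29 − 9.8) = 2.50 × (15.98 − 9.8) = 2.50 × 6.184 = 15.46 N.

15.5 N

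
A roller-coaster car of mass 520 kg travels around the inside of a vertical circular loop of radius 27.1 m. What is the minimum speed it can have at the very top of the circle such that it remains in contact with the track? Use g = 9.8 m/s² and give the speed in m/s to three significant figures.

At the highest point the centre is directly below, so both the weight and N act inward: N + mg = mv²/r.
At minimum speed N → 0, so mg = mv_min²/r ⇒ v_min = √(g r) = √(9.8 × 27.1) = 16.30 m/s.

16.3 m/s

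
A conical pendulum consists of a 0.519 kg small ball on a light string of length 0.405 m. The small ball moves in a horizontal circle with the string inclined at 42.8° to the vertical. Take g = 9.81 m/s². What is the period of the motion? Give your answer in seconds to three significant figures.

1.09 s

r = L sinθ = 0.2752 m. From T sinθ = mω²r and T cosθ = mg: tanθ = ω²r/g, so ω² = g tanθ / r = g/(L cosθ).
ω = √(g/(L cosθ)) = √(9.81/(0.405 × 0.7337)) = √33.01 = 5.746 rad/s.
Period = 2π/ω = 1.094 s.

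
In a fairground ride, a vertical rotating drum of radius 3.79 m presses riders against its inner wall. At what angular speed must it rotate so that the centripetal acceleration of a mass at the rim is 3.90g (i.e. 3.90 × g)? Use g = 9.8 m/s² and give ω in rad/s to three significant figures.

Centripetal acceleration a_c = ω²r. Setting ω²r = 3.90g:
ω = √(3.90g / r) = √(3.90 × 9.8 / 3.79) = √10.08 = 3.176 rad/s.

3.18 rad/s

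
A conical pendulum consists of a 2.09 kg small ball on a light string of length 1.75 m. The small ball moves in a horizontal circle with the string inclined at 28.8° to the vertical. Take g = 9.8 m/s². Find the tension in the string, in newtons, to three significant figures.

Vertically the bob has no acceleration, so T cosθ = mg.
T = mg/cosθ = 2.09 × 9.8 / cos 28.8° = 20.48/0.8763 = 23.37 N.

23.4 N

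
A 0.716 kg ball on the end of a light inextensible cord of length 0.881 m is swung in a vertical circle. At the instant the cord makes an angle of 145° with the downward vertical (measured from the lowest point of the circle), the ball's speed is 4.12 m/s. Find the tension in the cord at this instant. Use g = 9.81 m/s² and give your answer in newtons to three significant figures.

8.04 N

Take the radial direction toward the centre of the circle as positive. The component of the weight along the string toward the centre is −mg cos φ (φ measured from the bottom), so Newton's second law along the string gives T − mg cos φ = m v²/r.
cos 145° = -0.8192, so T = m(v²/r + g cos φ) = 0.716 × ((4.12)²/0.881 + 9.81 × -0.8192) = 0.716 × (19.27 + (-8.036)) = 0.716 × 11.23 = 8.042 N.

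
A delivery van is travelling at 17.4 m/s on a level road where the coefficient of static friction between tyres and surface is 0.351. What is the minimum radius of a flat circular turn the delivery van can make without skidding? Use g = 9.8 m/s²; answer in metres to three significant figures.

At the limit, μ_s m g = m v²/r, so r_min = v²/(μ_s g) = (17.4)²/(0.351 × 9.8) = 302.8/3.440 = 88.02 m.

88.0 m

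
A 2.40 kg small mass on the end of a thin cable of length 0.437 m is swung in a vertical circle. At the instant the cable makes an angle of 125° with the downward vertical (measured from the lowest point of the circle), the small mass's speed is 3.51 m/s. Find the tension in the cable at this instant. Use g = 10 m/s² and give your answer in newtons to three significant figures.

Take the radial direction toward the centre of the circle as positive. The component of the weight along the string toward the centre is −mg cos φ (φ measured from the bottom), so Newton's second law along the string gives T − mg cos φ = m v²/r.
cos 125° = -0.5736, so T = m(v²/r + g cos φ) = 2.40 × ((3.51)²/0.437 + 10.0 × -0.5736) = 2.40 × (28.19 + (-5.736)) = 2.40 × 22.46 = 53.90 N.

53.9 N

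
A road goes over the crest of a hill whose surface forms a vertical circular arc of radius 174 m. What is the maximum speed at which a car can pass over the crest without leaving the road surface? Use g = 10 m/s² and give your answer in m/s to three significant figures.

At the crest the centre of the circle is below the car, so the net downward (centripetal) force is mg − N = mv²/r.
The car leaves the road when N → 0, giving v_max = √(g r) = √(10.0 × 174) = 41.71 m/s.

41.7 m/s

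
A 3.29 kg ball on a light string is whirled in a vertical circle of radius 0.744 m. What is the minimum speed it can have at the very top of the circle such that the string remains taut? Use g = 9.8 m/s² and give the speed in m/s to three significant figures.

At the highest point the centre is directly below, so both the weight and T act inward: T + mg = mv²/r.
At minimum speed T → 0, so mg = mv_min²/r ⇒ v_min = √(g r) = √(9.8 × 0.744) = 2.700 m/s.

2.70 m/s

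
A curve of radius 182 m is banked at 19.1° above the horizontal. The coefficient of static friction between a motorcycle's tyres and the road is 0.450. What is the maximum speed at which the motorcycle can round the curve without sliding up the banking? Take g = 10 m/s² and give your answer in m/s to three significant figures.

At the maximum speed, friction acts down the slope at its limiting value f = μN. Radially (horizontal, toward centre): N sinθ + μN cosθ = mv²/r. Vertically: N cosθ − μN sinθ = mg.
Dividing: v² = r g (sinθ + μcosθ)/(cosθ − μsinθ).
sinθ + μcosθ = 0.3272 + 0.450×0.9449 = 0.7524; cosθ − μsinθ = 0.9449 − 0.450×0.3272 = 0.7977.
v² = 182 × 10.0 × 0.7524/0.7977 = 1717 m²/s², so v = 41.43 m/s.

41.4 m/s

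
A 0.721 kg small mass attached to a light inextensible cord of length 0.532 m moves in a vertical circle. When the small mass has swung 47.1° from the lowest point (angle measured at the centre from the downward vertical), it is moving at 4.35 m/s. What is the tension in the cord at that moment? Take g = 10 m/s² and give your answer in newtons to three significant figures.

30.6 N

Take the radial direction toward the centre of the circle as positive. The component of the weight along the string toward the centre is −mg cos φ (φ measured from the bottom), so Newton's second law along the string gives T − mg cos φ = m v²/r.
cos 47.1° = 0.6807, so T = m(v²/r + g cos φ) = 0.721 × ((4.35)²/0.532 + 10.0 × 0.6807) = 0.721 × (35.57 + (6.807)) = 0.721 × 42.38 = 30.55 N.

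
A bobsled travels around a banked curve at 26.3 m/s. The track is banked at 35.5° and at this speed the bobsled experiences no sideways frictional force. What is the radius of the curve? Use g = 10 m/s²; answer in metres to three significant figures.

97.0 m

Frictionless banking: tanθ = v²/(rg), so r = v²/(g tanθ).
r = (26.3)²/(10.0 × tan 35.5°) = 691.7/(10.0 × 0.7133) = 691.7/7.133 = 96.97 m.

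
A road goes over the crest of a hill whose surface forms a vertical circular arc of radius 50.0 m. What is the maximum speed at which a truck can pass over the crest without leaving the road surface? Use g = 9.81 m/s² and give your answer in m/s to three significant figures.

At the crest the centre of the circle is below the truck, so the net downward (centripetal) force is mg − N = mv²/r.
The truck leaves the road when N → 0, giving v_max = √(g r) = √(9.81 × 50.0) = 22.15 m/s.

22.1 m/s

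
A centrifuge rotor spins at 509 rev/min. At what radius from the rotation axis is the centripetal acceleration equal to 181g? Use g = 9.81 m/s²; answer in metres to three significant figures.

0.625 m

ω = 509 rev/min × 2π/60 = 53.30 rad/s.
a_c = ω²r = 181g ⇒ r = 181 × 9.81 / (53.30)² = 1776/2841 = 0.6250 m.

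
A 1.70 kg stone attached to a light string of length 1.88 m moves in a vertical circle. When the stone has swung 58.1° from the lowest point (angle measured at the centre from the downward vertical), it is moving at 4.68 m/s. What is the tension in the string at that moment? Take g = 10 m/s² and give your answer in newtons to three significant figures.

28.8 N

Take the radial direction toward the centre of the circle as positive. The component of the weight along the string toward the centre is −mg cos φ (φ measured from the bottom), so Newton's second law along the string gives T − mg cos φ = m v²/r.
cos 58.1° = 0.5284, so T = m(v²/r + g cos φ) = 1.70 × ((4.68)²/1.88 + 10.0 × 0.5284) = 1.70 × (11.65 + (5.284)) = 1.70 × 16.93 = 28.79 N.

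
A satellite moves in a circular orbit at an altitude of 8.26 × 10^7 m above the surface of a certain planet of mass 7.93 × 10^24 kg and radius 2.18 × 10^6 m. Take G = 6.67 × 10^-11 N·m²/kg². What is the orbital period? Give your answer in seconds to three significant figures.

213000 s

r = R + h = 2.18 × 10^6 + 8.26 × 10^7 = 8.478 × 10^7 m. Gravity provides the centripetal force: G M m / r² = m v² / r ⇒ v = √(GM/r) = 2498 m/s.
T = 2πr/v = 2π × 8.478 × 10^7 / 2498 = 213300 s.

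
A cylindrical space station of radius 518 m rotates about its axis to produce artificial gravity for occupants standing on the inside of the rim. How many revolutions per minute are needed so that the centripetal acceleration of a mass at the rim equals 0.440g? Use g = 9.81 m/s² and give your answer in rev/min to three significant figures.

Require ω²r = 0.440g, so ω = √(0.440 × 9.81/518) = 0.09128 rad/s.
In rev/min: ω × 60/(2π) = 0.09128 × 60/(2π) = 0.8717 rev/min.

0.872 rev/min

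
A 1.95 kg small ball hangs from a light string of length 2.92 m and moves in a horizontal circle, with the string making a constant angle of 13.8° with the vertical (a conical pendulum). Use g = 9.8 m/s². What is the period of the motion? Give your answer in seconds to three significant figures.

r = L sinθ = 0.6965 m. From T sinθ = mω²r and T cosθ = mg: tanθ = ω²r/g, so ω² = g tanθ / r = g/(L cosθ).
ω = √(g/(L cosθ)) = √(9.8/(2.92 × 0.9711)) = √3.456 = 1.859 rad/s.
Period = 2π/ω = 3.380 s.

3.38 s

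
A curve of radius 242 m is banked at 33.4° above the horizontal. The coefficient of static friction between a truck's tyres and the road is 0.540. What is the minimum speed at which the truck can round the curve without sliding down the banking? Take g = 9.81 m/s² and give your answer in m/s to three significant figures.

At the minimum speed, friction acts up the slope at its limiting value f = μN. Radially (horizontal, toward centre): N sinθ − μN cosθ = mv²/r. Vertically: N cosθ + μN sinθ = mg.
Dividing: v² = r g (sinθ − μcosθ)/(cosθ + μsinθ).
sinθ − μcosθ = 0.5505 − 0.540×0.8348 = 0.09966; cosθ + μsinθ = 0.8348 + 0.540×0.5505 = 1.132.
v² = 242 × 9.81 × 0.09966/1.132 = 209.0 m²/s², so v = 14.46 m/s.

14.5 m/s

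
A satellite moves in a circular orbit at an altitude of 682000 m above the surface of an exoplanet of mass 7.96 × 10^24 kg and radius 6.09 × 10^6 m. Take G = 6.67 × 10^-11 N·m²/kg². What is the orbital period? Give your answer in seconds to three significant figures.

4810 s

r = R + h = 6.09 × 10^6 + 682000 = 6.772 × 10^6 m. Gravity provides the centripetal force: G M m / r² = m v² / r ⇒ v = √(GM/r) = 8854 m/s.
T = 2πr/v = 2π × 6.772 × 10^6 / 8854 = 4805 s.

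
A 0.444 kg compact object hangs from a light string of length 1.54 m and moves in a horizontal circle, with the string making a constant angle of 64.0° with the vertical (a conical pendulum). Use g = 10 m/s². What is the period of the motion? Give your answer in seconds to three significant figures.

r = L sinθ = 1.384 m. From T sinθ = mω²r and T cosθ = mg: tanθ = ω²r/g, so ω² = g tanθ / r = g/(L cosθ).
ω = √(g/(L cosθ)) = √(10.0/(1.54 × 0.4384)) = √14.81 = 3.849 rad/s.
Period = 2π/ω = 1.633 s.

1.63 s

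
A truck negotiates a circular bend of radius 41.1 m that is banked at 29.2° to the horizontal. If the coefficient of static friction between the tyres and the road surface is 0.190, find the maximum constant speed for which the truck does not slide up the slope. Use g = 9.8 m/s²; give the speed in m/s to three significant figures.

18.4 m/s

At the maximum speed, friction acts down the slope at its limiting value f = μN. Radially (horizontal, toward centre): N sinθ + μN cosθ = mv²/r. Vertically: N cosθ − μN sinθ = mg.
Dividing: v² = r g (sinθ + μcosθ)/(cosθ − μsinθ).
sinθ + μcosθ = 0.4879 + 0.190×0.8729 = 0.6537; cosθ − μsinθ = 0.8729 − 0.190×0.4879 = 0.7802.
v² = 41.1 × 9.8 × 0.6537/0.7802 = 337.5 m²/s², so v = 18.37 m/s.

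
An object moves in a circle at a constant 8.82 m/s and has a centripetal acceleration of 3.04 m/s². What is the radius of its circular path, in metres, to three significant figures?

a_c = v²/r ⇒ r = v²/a_c = (8.82)²/3.04 = 77.79/3.04 = 25.59 m.

25.6 m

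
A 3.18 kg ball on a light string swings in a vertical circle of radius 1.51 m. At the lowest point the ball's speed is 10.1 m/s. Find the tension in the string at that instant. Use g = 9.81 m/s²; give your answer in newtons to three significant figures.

At the lowest point, T points up (toward the centre) and the weight mg points down (away from the centre), so the net inward force is T − mg = mv²/r.
T = m(v²/r + g) = 3.18 × ((10.1)²/1.51 + 9.81) = 3.18 × (67.56 + 9.81) = 3.18 × 77.37 = 246.0 N.

246 N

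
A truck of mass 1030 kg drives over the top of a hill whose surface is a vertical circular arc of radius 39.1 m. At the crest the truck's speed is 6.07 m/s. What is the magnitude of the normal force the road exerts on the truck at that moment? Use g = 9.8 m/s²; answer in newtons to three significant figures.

9120 N

At the crest the centripetal acceleration points downward (toward the centre of the arc), so mg − N = mv²/r.
N = m(g − v²/r) = 1030 × (9.8 − (6.07)²/39.1) = 1030 × (9.8 − 0.9423) = 1030 × 8.858 = 9123 N.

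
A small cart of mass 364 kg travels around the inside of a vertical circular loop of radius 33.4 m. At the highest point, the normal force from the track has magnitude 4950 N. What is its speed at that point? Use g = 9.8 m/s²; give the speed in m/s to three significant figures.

28.0 m/s

At the top, N + mg = mv²/r, so v = √(r(N/m + g)) = √(33.4 × (4950/364 + 9.8)) = √(33.4 × 23.40) = √781.5 = 27.96 m/s.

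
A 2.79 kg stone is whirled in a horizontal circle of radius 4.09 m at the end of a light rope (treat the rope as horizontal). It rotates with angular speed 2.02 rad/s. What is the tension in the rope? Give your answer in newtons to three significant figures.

v = ωr = 2.02 × 4.09 = 8.262 m/s.
The tension is the only horizontal force, so it supplies the full centripetal force: T = m v²/r = 2.79 × (8.262)²/4.09 = 2.79 × 68.26/4.09 = 46.56 N.

46.6 N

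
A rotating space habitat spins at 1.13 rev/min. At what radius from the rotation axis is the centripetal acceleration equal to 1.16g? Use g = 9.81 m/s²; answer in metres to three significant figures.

ω = 1.13 rev/min × 2π/60 = 0.1183 rad/s.
a_c = ω²r = 1.16g ⇒ r = 1.16 × 9.81 / (0.1183)² = 11.38/0.01400 = 812.7 m.

813 m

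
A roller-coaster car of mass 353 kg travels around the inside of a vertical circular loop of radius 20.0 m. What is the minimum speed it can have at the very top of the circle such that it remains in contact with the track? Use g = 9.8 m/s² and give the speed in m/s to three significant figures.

14.0 m/s

At the highest point the centre is directly below, so both the weight and N act inward: N + mg = mv²/r.
At minimum speed N → 0, so mg = mv_min²/r ⇒ v_min = √(g r) = √(9.8 × 20.0) = 14.00 m/s.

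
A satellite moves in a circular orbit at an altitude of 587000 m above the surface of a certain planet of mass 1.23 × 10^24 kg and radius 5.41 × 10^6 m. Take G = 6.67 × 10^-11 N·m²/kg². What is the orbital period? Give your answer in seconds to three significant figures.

10200 s

r = R + h = 5.41 × 10^6 + 587000 = 5.997 × 10^6 m. Gravity provides the centripetal force: G M m / r² = m v² / r ⇒ v = √(GM/r) = 3699 m/s.
T = 2πr/v = 2π × 5.997 × 10^6 / 3699 = 10190 s.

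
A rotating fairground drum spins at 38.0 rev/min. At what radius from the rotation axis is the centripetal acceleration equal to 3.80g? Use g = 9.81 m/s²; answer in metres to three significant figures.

2.35 m

ω = 38.0 rev/min × 2π/60 = 3.979 rad/s.
a_c = ω²r = 3.80g ⇒ r = 3.80 × 9.81 / (3.979)² = 37.28/15.84 = 2.354 m.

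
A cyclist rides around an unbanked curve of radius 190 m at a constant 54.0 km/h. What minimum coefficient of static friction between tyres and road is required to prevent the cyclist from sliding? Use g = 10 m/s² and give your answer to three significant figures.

0.118

v = 54.0/3.6 = 15.00 m/s.
Friction provides the centripetal force: μ_s m g = m v²/r, so μ_s = v²/(g r) = (15.00)²/(10.0 × 190) = 225.0/1900 = 0.1184.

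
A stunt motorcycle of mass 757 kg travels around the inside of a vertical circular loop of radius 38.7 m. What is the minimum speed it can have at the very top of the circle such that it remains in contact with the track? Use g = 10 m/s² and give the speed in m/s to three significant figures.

19.7 m/s

At the highest point the centre is directly below, so both the weight and N act inward: N + mg = mv²/r.
At minimum speed N → 0, so mg = mv_min²/r ⇒ v_min = √(g r) = √(10.0 × 38.7) = 19.67 m/s.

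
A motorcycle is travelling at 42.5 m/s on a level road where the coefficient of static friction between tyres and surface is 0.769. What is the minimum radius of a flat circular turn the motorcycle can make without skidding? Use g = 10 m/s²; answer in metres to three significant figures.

235 m

At the limit, μ_s m g = m v²/r, so r_min = v²/(μ_s g) = (42.5)²/(0.769 × 10.0) = 1806/7.690 = 234.9 m.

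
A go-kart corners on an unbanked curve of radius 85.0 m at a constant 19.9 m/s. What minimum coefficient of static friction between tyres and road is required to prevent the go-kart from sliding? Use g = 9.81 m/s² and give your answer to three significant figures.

0.475

Friction provides the centripetal force: μ_s m g = m v²/r, so μ_s = v²/(g r) = (19.90)²/(9.81 × 85.0) = 396.0/833.8 = 0.4749.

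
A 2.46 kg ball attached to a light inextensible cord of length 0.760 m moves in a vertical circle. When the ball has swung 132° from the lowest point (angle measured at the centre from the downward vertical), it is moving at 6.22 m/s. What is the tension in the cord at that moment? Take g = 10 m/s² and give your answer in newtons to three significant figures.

Take the radial direction toward the centre of the circle as positive. The component of the weight along the string toward the centre is −mg cos φ (φ measured from the bottom), so Newton's second law along the string gives T − mg cos φ = m v²/r.
cos 132° = -0.6691, so T = m(v²/r + g cos φ) = 2.46 × ((6.22)²/0.760 + 10.0 × -0.6691) = 2.46 × (50.91 + (-6.691)) = 2.46 × 44.21 = 108.8 N.

109 N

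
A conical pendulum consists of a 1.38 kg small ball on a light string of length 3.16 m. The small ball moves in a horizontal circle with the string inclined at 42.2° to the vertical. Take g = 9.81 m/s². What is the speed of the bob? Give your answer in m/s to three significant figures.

The radius of the circle is r = L sinθ = 3.16 × sin 42.2° = 2.123 m.
Horizontally T sinθ = mv²/r and vertically T cosθ = mg, so tanθ = v²/(rg).
v = √(r g tanθ) = √(2.123 × 9.81 × 0.9067) = √18.88 = 4.345 m/s.

4.35 m/s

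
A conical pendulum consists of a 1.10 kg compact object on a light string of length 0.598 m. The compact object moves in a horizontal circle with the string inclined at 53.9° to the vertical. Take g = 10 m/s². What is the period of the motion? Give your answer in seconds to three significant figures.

1.18 s

r = L sinθ = 0.4832 m. From T sinθ = mω²r and T cosθ = mg: tanθ = ω²r/g, so ω² = g tanθ / r = g/(L cosθ).
ω = √(g/(L cosθ)) = √(10.0/(0.598 × 0.5892)) = √28.38 = 5.327 rad/s.
Period = 2π/ω = 1.179 s.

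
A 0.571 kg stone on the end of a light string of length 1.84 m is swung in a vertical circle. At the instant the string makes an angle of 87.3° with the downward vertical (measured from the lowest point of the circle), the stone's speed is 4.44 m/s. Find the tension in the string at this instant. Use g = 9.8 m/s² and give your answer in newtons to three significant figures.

6.38 N

Take the radial direction toward the centre of the circle as positive. The component of the weight along the string toward the centre is −mg cos φ (φ measured from the bottom), so Newton's second law along the string gives T − mg cos φ = m v²/r.
cos 87.3° = 0.04711, so T = m(v²/r + g cos φ) = 0.571 × ((4.44)²/1.84 + 9.8 × 0.04711) = 0.571 × (10.71 + (0.4616)) = 0.571 × 11.18 = 6.381 N.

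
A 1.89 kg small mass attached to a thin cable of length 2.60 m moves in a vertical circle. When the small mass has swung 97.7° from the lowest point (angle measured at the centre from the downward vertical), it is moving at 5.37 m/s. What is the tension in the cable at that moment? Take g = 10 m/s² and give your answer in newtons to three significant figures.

Take the radial direction toward the centre of the circle as positive. The component of the weight along the string toward the centre is −mg cos φ (φ measured from the bottom), so Newton's second law along the string gives T − mg cos φ = m v²/r.
cos 97.7° = -0.1340, so T = m(v²/r + g cos φ) = 1.89 × ((5.37)²/2.60 + 10.0 × -0.1340) = 1.89 × (11.09 + (-1.340)) = 1.89 × 9.751 = 18.43 N.

18.4 N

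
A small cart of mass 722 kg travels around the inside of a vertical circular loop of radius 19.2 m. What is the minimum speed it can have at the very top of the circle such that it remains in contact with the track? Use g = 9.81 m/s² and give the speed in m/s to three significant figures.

At the top, both weight mg and N point toward the centre: N + mg = mv²/r.
At minimum speed N → 0, so mg = mv_min²/r ⇒ v_min = √(g r) = √(9.81 × 19.2) = 13.72 m/s.

13.7 m/s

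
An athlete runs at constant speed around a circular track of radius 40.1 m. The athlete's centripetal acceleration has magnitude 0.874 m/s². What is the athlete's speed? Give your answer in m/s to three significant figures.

a_c = v²/r ⇒ v = √(a_c · r) = √(0.874 × 40.1) = √35.05 = 5.920 m/s.

5.92 m/s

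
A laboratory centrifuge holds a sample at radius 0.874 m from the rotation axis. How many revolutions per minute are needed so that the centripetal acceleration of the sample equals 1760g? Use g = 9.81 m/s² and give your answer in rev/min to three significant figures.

1340 rev/min

Require ω²r = 1760g, so ω = √(1760 × 9.81/0.874) = 140.6 rad/s.
In rev/min: ω × 60/(2π) = 140.6 × 60/(2π) = 1342 rev/min.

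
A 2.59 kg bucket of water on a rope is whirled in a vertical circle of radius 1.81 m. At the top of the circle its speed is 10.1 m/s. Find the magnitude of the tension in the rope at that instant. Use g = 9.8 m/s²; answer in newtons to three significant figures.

121 N

At the top, both T and the weight mg point inward (toward the centre), so T + mg = mv²/r.
T = m(v²/r − g) = 2.59 × ((10.1)²/1.81 − 9.8) = 2.59 × (56.36 − 9.8) = 2.59 × 46.56 = 120.6 N.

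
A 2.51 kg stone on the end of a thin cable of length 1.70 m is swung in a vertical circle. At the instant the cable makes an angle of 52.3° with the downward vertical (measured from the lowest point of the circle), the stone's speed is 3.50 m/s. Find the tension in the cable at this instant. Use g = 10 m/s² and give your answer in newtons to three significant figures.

Take the radial direction toward the centre of the circle as positive. The component of the weight along the string toward the centre is −mg cos φ (φ measured from the bottom), so Newton's second law along the string gives T − mg cos φ = m v²/r.
cos 52.3° = 0.6115, so T = m(v²/r + g cos φ) = 2.51 × ((3.50)²/1.70 + 10.0 × 0.6115) = 2.51 × (7.206 + (6.115)) = 2.51 × 13.32 = 33.44 N.

33.4 N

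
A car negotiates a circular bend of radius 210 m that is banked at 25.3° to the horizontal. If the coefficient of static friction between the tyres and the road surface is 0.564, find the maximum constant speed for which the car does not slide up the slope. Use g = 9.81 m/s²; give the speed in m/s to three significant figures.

At the maximum speed, friction acts down the slope at its limiting value f = μN. Radially (horizontal, toward centre): N sinθ + μN cosθ = mv²/r. Vertically: N cosθ − μN sinθ = mg.
Dividing: v² = r g (sinθ + μcosθ)/(cosθ − μsinθ).
sinθ + μcosθ = 0.4274 + 0.564×0.9041 = 0.9373; cosθ − μsinθ = 0.9041 − 0.564×0.4274 = 0.6631.
v² = 210 × 9.81 × 0.9373/0.6631 = 2912 m²/s², so v = 53.96 m/s.

54.0 m/s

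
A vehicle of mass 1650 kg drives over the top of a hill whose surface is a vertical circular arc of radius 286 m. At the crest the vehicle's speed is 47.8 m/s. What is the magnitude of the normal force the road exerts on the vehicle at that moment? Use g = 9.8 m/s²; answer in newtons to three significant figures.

At the crest the centripetal acceleration points downward (toward the centre of the arc), so mg − N = mv²/r.
N = m(g − v²/r) = 1650 × (9.8 − (47.8)²/286) = 1650 × (9.8 − 7.989) = 1650 × 1.811 = 2988 N.

2990 N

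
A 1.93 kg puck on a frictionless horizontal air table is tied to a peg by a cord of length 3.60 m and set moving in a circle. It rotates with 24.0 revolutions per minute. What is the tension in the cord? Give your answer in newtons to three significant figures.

ω = 24.0 rev/min × 2π/60 = 2.513 rad/s, so v = ωr = 2.513 × 3.60 = 9.048 m/s.
The tension is the only horizontal force, so it supplies the full centripetal force: T = m v²/r = 1.93 × (9.048)²/3.60 = 1.93 × 81.86/3.60 = 43.89 N.

43.9 N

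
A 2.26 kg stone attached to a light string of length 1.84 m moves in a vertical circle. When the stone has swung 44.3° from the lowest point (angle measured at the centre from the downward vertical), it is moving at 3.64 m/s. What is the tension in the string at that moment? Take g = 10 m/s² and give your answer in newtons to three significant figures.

Take the radial direction toward the centre of the circle as positive. The component of the weight along the string toward the centre is −mg cos φ (φ measured from the bottom), so Newton's second law along the string gives T − mg cos φ = m v²/r.
cos 44.3° = 0.7157, so T = m(v²/r + g cos φ) = 2.26 × ((3.64)²/1.84 + 10.0 × 0.7157) = 2.26 × (7.201 + (7.157)) = 2.26 × 14.36 = 32.45 N.

32.4 N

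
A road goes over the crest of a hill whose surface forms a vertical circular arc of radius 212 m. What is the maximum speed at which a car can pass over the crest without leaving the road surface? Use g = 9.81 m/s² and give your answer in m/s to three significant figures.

At the crest the centre of the circle is below the car, so the net downward (centripetal) force is mg − N = mv²/r.
The car leaves the road when N → 0, giving v_max = √(g r) = √(9.81 × 212) = 45.60 m/s.

45.6 m/s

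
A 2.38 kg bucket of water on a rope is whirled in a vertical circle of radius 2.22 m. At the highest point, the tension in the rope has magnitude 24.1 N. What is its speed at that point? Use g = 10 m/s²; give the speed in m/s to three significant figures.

6.68 m/s

At the top, T + mg = mv²/r, so v = √(r(T/m + g)) = √(2.22 × (24.1/2.38 + 10.0)) = √(2.22 × 20.13) = √44.68 = 6.684 m/s.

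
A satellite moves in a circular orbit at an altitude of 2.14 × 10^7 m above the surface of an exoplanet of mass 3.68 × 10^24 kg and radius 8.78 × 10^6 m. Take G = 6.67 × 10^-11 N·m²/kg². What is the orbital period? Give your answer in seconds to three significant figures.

r = R + h = 8.78 × 10^6 + 2.14 × 10^7 = 3.018 × 10^7 m. Gravity provides the centripetal force: G M m / r² = m v² / r ⇒ v = √(GM/r) = 2852 m/s.
T = 2πr/v = 2π × 3.018 × 10^7 / 2852 = 66490 s.

66500 s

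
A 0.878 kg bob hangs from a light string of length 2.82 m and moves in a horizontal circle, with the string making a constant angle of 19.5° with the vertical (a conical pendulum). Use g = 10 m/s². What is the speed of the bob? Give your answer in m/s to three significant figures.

1.83 m/s

The radius of the circle is r = L sinθ = 2.82 × sin 19.5° = 0.9413 m.
Horizontally T sinθ = mv²/r and vertically T cosθ = mg, so tanθ = v²/(rg).
v = √(r g tanθ) = √(0.9413 × 10.0 × 0.3541) = √3.333 = 1.826 m/s.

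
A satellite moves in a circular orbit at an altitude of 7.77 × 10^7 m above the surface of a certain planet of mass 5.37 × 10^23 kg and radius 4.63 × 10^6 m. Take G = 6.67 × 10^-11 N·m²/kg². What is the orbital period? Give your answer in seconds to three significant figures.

784000 s

r = R + h = 4.63 × 10^6 + 7.77 × 10^7 = 8.233 × 10^7 m. Gravity provides the centripetal force: G M m / r² = m v² / r ⇒ v = √(GM/r) = 659.6 m/s.
T = 2πr/v = 2π × 8.233 × 10^7 / 659.6 = 784300 s.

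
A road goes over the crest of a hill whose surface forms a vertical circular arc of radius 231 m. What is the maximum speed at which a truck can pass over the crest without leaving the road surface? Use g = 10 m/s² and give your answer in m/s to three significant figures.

At the crest the centre of the circle is below the truck, so the net downward (centripetal) force is mg − N = mv²/r.
The truck leaves the road when N → 0, giving v_max = √(g r) = √(10.0 × 231) = 48.06 m/s.

48.1 m/s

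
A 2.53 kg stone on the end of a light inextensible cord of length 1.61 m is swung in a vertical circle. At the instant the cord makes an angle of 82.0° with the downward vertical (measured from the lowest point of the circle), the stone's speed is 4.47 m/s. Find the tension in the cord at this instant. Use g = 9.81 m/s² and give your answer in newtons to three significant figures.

Take the radial direction toward the centre of the circle as positive. The component of the weight along the string toward the centre is −mg cos φ (φ measured from the bottom), so Newton's second law along the string gives T − mg cos φ = m v²/r.
cos 82.0° = 0.1392, so T = m(v²/r + g cos φ) = 2.53 × ((4.47)²/1.61 + 9.81 × 0.1392) = 2.53 × (12.41 + (1.365)) = 2.53 × 13.78 = 34.85 N.

34.9 N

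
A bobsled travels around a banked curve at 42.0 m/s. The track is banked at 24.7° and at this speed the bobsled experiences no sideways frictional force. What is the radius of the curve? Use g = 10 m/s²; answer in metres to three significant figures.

Frictionless banking: tanθ = v²/(rg), so r = v²/(g tanθ).
r = (42.0)²/(10.0 × tan 24.7°) = 1764/(10.0 × 0.4599) = 1764/4.599 = 383.5 m.

384 m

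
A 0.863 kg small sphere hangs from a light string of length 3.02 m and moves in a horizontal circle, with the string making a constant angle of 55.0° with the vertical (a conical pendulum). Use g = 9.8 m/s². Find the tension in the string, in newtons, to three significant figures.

14.7 N

Vertically the bob has no acceleration, so T cosθ = mg.
T = mg/cosθ = 0.863 × 9.8 / cos 55.0° = 8.457/0.5736 = 14.75 N.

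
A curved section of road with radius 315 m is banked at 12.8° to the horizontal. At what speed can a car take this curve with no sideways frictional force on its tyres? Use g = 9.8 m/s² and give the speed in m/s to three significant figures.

On a frictionless banked curve, N sinθ = mv²/r and N cosθ = mg, so tanθ = v²/(rg).
v = √(r g tanθ) = √(315 × 9.8 × tan 12.8°) = √(315 × 9.8 × 0.2272) = √701.3 = 26.48 m/s.

26.5 m/s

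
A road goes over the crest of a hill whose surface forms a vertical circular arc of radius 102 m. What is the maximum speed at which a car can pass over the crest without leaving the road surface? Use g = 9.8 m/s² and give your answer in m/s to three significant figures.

31.6 m/s

At the crest the centre of the circle is below the car, so the net downward (centripetal) force is mg − N = mv²/r.
The car leaves the road when N → 0, giving v_max = √(g r) = √(9.8 × 102) = 31.62 m/s.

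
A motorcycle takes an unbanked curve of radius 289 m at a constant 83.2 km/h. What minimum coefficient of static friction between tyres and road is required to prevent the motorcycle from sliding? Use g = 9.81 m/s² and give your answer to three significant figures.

v = 83.2/3.6 = 23.11 m/s.
Friction provides the centripetal force: μ_s m g = m v²/r, so μ_s = v²/(g r) = (23.11)²/(9.81 × 289) = 534.1/2835 = 0.1884.

0.188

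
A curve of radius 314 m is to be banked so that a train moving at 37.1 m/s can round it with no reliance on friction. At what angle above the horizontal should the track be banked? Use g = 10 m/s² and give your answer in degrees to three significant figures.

23.7°

For a frictionless banked turn: horizontally N sinθ = mv²/r and vertically N cosθ = mg.
Dividing: tanθ = v²/(r g) = (37.1)²/(314 × 10.0) = 1376/3140 = 0.4383.
θ = arctan(0.4383) = 23.67°.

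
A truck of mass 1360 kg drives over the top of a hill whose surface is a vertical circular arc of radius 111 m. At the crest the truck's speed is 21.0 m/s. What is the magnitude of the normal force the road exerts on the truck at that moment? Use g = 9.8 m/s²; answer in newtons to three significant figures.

7920 N

At the crest the centripetal acceleration points downward (toward the centre of the arc), so mg − N = mv²/r.
N = m(g − v²/r) = 1360 × (9.8 − (21.0)²/111) = 1360 × (9.8 − 3.973) = 1360 × 5.827 = 7925 N.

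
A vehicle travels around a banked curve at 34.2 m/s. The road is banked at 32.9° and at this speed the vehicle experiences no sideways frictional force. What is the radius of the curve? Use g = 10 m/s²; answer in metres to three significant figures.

Frictionless banking: tanθ = v²/(rg), so r = v²/(g tanθ).
r = (34.2)²/(10.0 × tan 32.9°) = 1170/(10.0 × 0.6469) = 1170/6.469 = 180.8 m.

181 m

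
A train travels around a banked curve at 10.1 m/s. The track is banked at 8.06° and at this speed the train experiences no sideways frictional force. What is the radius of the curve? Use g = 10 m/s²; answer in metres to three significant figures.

72.0 m

Frictionless banking: tanθ = v²/(rg), so r = v²/(g tanθ).
r = (10.1)²/(10.0 × tan 8.06°) = 102.0/(10.0 × 0.1416) = 102.0/1.416 = 72.04 m.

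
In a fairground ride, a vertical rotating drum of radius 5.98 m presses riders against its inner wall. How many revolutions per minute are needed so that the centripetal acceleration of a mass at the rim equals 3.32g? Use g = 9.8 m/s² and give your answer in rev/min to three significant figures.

22.3 rev/min

Require ω²r = 3.32g, so ω = √(3.32 × 9.8/5.98) = 2.333 rad/s.
In rev/min: ω × 60/(2π) = 2.333 × 60/(2π) = 22.27 rev/min.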